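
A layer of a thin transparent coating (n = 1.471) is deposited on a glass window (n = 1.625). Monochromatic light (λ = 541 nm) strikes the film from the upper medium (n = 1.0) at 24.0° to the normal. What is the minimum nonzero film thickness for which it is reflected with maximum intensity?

191 nm

At the upper boundary (n = 1.0 to n = 1.471) the reflected ray undergoes a half-wave phase shift.
Bottom surface (1.471 → 1.625): reflection off a higher-index medium gives a half-wave phase shift.
Net: no relative phase inversion (both shifts match).
So the condition for constructive reflection is 2 n t cos θ_r = m λ.
Snell's law: 1.0 sin 24.0° = 1.471 sin θ_r → sin θ_r = 0.277, cos θ_r = 0.961.
Minimum nonzero at m = 1: t = λ / (2 n cos θ_r) = 541 / (2 × 1.471 × 0.961) = 191 nm.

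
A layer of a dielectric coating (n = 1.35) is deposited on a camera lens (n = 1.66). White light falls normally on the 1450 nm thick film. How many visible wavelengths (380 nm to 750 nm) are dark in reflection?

Ray reflecting at the top interface goes from n = 1.0 toward n = 1.35: a half-wave phase shift.
At the lower boundary (n = 1.35 to n = 1.66) the reflected ray undergoes a half-wave phase shift.
Zero or two π shifts → no net half-wave offset.
With no net inversion, destructive interference in reflection requires 2 n t = (m + ½) λ.
λ = 2 n t / (m + ½) = 3915 / (m + ½) nm.
m=4: 870 nm (IR); m=5: 712 nm (visible); m=6: 602 nm (visible); m=7: 522 nm (visible); m=8: 461 nm (visible); m=9: 412 nm (visible); m=10: 373 nm (UV).

5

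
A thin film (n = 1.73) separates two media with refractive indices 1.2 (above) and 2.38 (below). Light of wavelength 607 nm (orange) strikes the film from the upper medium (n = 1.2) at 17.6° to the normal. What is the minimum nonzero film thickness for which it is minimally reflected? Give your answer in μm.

At the upper boundary (n = 1.2 to n = 1.73) the reflected ray undergoes a half-wave phase shift.
At the lower boundary (n = 1.73 to n = 2.38) the reflected ray undergoes a half-wave phase shift.
Zero or two π shifts → no net half-wave offset.
So the condition for destructive reflection is 2 n t cos θ_r = (m + ½) λ.
Snell's law: 1.2 sin 17.6° = 1.73 sin θ_r → sin θ_r = 0.210, cos θ_r = 0.978.
Minimum at m = 0: t = λ / (4 n cos θ_r) = 607 / (4 × 1.73 × 0.978) = 89.7 nm.

0.0897 μm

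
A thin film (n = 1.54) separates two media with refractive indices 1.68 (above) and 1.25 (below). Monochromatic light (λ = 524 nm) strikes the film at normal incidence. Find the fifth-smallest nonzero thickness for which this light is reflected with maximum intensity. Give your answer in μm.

Ray reflecting at the top interface goes from n = 1.68 toward n = 1.54: no phase shift.
At the lower boundary (n = 1.54 to n = 1.25) the reflected ray undergoes no phase shift.
Net: no relative phase inversion (both shifts match).
So the condition for constructive reflection is 2 n t = m λ.
The fifth-smallest nonzero thickness corresponds to m = 5: t = m λ / (2 n) = 5.00 × 524 / (2 × 1.54) = 851 nm.

0.851 μm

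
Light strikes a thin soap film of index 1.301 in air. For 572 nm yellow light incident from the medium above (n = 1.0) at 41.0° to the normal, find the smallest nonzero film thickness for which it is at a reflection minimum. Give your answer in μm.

0.255 μm

Ray reflecting at the top interface goes from n = 1.0 toward n = 1.301: a half-wave phase shift.
Ray reflecting at the bottom interface goes from n = 1.301 toward n = 1.0: no phase shift.
Net: one phase inversion between the two reflected rays.
With one net inversion, destructive interference in reflection requires 2 n t cos θ_r = m λ.
Snell's law: 1.0 sin 41.0° = 1.301 sin θ_r → sin θ_r = 0.504, cos θ_r = 0.864.
Minimum nonzero at m = 1: t = λ / (2 n cos θ_r) = 572 / (2 × 1.301 × 0.864) = 255 nm.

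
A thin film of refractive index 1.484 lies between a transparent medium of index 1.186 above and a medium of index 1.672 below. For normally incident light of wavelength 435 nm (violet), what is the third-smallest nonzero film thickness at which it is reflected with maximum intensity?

440 nm

Top surface (1.186 → 1.484): reflection off a higher-index medium gives a half-wave phase shift.
At the lower boundary (n = 1.484 to n = 1.672) the reflected ray undergoes a half-wave phase shift.
The two reflections carry the same phase change, so no net offset.
For strong reflection here: 2 n t = m λ.
The third-smallest nonzero thickness corresponds to m = 3: t = m λ / (2 n) = 3.00 × 435 / (2 × 1.484) = 440 nm.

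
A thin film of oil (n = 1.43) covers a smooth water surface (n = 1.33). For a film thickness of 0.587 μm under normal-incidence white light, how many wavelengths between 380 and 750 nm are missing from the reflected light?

2

Top surface (1.0 → 1.43): reflection off a higher-index medium gives a half-wave phase shift.
Ray reflecting at the bottom interface goes from n = 1.43 toward n = 1.33: no phase shift.
The two reflections differ by half a wavelength.
So the condition for destructive reflection is 2 n t = m λ.
λ = 2 n t / m = 1679 / m nm.
m=2: 839 nm (IR); m=3: 560 nm (visible); m=4: 420 nm (visible); m=5: 336 nm (UV).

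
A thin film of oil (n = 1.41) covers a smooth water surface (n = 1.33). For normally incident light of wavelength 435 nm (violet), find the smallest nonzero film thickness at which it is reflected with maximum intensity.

Top surface (1.0 → 1.41): reflection off a higher-index medium gives a half-wave phase shift.
Bottom surface (1.41 → 1.33): reflection off a lower-index medium gives no phase shift.
The two reflections differ by half a wavelength.
So the condition for constructive reflection is 2 n t = (m + ½) λ.
Minimum at m = 0: t = λ / (4 n) = 435 / (4 × 1.41) = 77.1 nm.

77.1 nm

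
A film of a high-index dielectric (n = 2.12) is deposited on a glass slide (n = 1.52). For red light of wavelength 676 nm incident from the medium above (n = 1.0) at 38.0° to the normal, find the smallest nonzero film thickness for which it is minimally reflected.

167 nm

At the upper boundary (n = 1.0 to n = 2.12) the reflected ray undergoes a half-wave phase shift.
Bottom surface (2.12 → 1.52): reflection off a lower-index medium gives no phase shift.
Net: one phase inversion between the two reflected rays.
So the condition for destructive reflection is 2 n t cos θ_r = m λ.
Snell's law: 1.0 sin 38.0° = 2.12 sin θ_r → sin θ_r = 0.290, cos θ_r = 0.957.
Minimum nonzero at m = 1: t = λ / (2 n cos θ_r) = 676 / (2 × 2.12 × 0.957) = 167 nm.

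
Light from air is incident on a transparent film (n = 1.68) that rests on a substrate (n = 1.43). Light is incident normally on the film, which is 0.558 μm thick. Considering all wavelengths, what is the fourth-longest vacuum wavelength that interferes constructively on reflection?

Top surface (1.0 → 1.68): reflection off a higher-index medium gives a half-wave phase shift.
Ray reflecting at the bottom interface goes from n = 1.68 toward n = 1.43: no phase shift.
The two reflections differ by half a wavelength.
With one net inversion, constructive interference in reflection requires 2 n t = (m + ½) λ.
λ = 2 n t / (m + ½). The fourth-longest wavelength is m = 3: λ = 2 × 1.68 × 558 / 3.50 = 536 nm.

536 nm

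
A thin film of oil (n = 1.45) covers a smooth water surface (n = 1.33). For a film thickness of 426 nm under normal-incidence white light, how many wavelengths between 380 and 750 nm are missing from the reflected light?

Top surface (1.0 → 1.45): reflection off a higher-index medium gives a half-wave phase shift.
At the lower boundary (n = 1.45 to n = 1.33) the reflected ray undergoes no phase shift.
Exactly one π shift → a net half-wave offset.
So the condition for destructive reflection is 2 n t = m λ.
λ = 2 n t / m = 1235 / m nm.
m=1: 1235 nm (IR); m=2: 618 nm (visible); m=3: 412 nm (visible); m=4: 309 nm (UV).

2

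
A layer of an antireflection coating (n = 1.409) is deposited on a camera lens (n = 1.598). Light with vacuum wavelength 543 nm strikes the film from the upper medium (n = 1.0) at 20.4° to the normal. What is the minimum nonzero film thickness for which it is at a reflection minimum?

99.4 nm

At the upper boundary (n = 1.0 to n = 1.409) the reflected ray undergoes a half-wave phase shift.
Ray reflecting at the bottom interface goes from n = 1.409 toward n = 1.598: a half-wave phase shift.
Net: no relative phase inversion (both shifts match).
For minimum reflection here: 2 n t cos θ_r = (m + ½) λ.
Snell's law: 1.0 sin 20.4° = 1.409 sin θ_r → sin θ_r = 0.247, cos θ_r = 0.969.
Minimum at m = 0: t = λ / (4 n cos θ_r) = 543 / (4 × 1.409 × 0.969) = 99.4 nm.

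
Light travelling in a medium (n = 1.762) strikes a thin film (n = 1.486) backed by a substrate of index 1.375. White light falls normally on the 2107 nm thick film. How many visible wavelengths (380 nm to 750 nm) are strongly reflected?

Top surface (1.762 → 1.486): reflection off a lower-index medium gives no phase shift.
At the lower boundary (n = 1.486 to n = 1.375) the reflected ray undergoes no phase shift.
The two reflections carry the same phase change, so no net offset.
With no net inversion, constructive interference in reflection requires 2 n t = m λ.
λ = 2 n t / m = 6262 / m nm.
m=8: 783 nm (IR); m=9: 696 nm (visible); m=10: 626 nm (visible); m=11: 569 nm (visible); m=12: 522 nm (visible); m=13: 482 nm (visible); m=14: 447 nm (visible); m=15: 417 nm (visible); m=16: 391 nm (visible); m=17: 368 nm (UV).

8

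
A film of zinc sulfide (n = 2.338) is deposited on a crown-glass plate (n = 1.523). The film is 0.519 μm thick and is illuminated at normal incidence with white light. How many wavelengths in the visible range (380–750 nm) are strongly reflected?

3

Ray reflecting at the top interface goes from n = 1.0 toward n = 2.338: a half-wave phase shift.
Ray reflecting at the bottom interface goes from n = 2.338 toward n = 1.523: no phase shift.
Exactly one π shift → a net half-wave offset.
For bright reflection here: 2 n t = (m + ½) λ.
λ = 2 n t / (m + ½) = 2427 / (m + ½) nm.
m=2: 971 nm (IR); m=3: 693 nm (visible); m=4: 539 nm (visible); m=5: 441 nm (visible); m=6: 373 nm (UV).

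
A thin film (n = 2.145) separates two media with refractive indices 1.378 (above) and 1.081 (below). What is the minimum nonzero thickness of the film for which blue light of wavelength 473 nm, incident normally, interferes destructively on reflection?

Top surface (1.378 → 2.145): reflection off a higher-index medium gives a half-wave phase shift.
Bottom surface (2.145 → 1.081): reflection off a lower-index medium gives no phase shift.
The two reflections differ by half a wavelength.
So the condition for destructive reflection is 2 n t = m λ.
Minimum nonzero at m = 1: t = λ / (2 n) = 473 / (2 × 2.145) = 110 nm.

110 nm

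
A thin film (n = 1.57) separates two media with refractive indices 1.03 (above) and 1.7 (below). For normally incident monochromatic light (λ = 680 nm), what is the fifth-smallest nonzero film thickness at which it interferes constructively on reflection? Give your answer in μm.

1.08 μm

Top surface (1.03 → 1.57): reflection off a higher-index medium gives a half-wave phase shift.
Bottom surface (1.57 → 1.7): reflection off a higher-index medium gives a half-wave phase shift.
Net: no relative phase inversion (both shifts match).
With no net inversion, constructive interference in reflection requires 2 n t = m λ.
The fifth-smallest nonzero thickness corresponds to m = 5: t = m λ / (2 n) = 5.00 × 680 / (2 × 1.57) = 1083 nm.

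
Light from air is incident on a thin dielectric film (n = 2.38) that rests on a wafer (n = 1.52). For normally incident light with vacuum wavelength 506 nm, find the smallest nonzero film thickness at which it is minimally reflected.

Top surface (1.0 → 2.38): reflection off a higher-index medium gives a half-wave phase shift.
At the lower boundary (n = 2.38 to n = 1.52) the reflected ray undergoes no phase shift.
Net: one phase inversion between the two reflected rays.
For minimum reflection here: 2 n t = m λ.
Minimum nonzero at m = 1: t = λ / (2 n) = 506 / (2 × 2.38) = 106 nm.

106 nm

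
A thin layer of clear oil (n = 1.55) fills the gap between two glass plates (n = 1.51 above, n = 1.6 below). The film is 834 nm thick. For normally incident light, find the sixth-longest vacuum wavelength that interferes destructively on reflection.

At the upper boundary (n = 1.51 to n = 1.55) the reflected ray undergoes a half-wave phase shift.
At the lower boundary (n = 1.55 to n = 1.6) the reflected ray undergoes a half-wave phase shift.
Zero or two π shifts → no net half-wave offset.
So the condition for destructive reflection is 2 n t = (m + ½) λ.
λ = 2 n t / (m + ½). The sixth-longest wavelength is m = 5: λ = 2 × 1.55 × 834 / 5.50 = 470 nm.

470 nm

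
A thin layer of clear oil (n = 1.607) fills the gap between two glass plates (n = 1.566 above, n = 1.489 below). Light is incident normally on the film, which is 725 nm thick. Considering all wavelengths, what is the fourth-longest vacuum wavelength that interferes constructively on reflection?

Ray reflecting at the top interface goes from n = 1.566 toward n = 1.607: a half-wave phase shift.
Ray reflecting at the bottom interface goes from n = 1.607 toward n = 1.489: no phase shift.
The two reflections differ by half a wavelength.
For bright reflection here: 2 n t = (m + ½) λ.
λ = 2 n t / (m + ½). The fourth-longest wavelength is m = 3: λ = 2 × 1.607 × 725 / 3.50 = 666 nm.

666 nm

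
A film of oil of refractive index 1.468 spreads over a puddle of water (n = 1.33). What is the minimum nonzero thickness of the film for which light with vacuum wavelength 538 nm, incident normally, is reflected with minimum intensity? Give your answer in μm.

0.183 μm

Top surface (1.0 → 1.468): reflection off a higher-index medium gives a half-wave phase shift.
Bottom surface (1.468 → 1.33): reflection off a lower-index medium gives no phase shift.
Net: one phase inversion between the two reflected rays.
So the condition for destructive reflection is 2 n t = m λ.
Minimum nonzero at m = 1: t = λ / (2 n) = 538 / (2 × 1.468) = 183 nm.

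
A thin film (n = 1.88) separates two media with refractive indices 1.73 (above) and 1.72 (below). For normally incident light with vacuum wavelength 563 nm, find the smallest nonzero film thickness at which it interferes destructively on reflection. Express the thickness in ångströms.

At the upper boundary (n = 1.73 to n = 1.88) the reflected ray undergoes a half-wave phase shift.
At the lower boundary (n = 1.88 to n = 1.72) the reflected ray undergoes no phase shift.
Net: one phase inversion between the two reflected rays.
With one net inversion, destructive interference in reflection requires 2 n t = m λ.
Minimum nonzero at m = 1: t = λ / (2 n) = 563 / (2 × 1.88) = 150 nm.

1497 Å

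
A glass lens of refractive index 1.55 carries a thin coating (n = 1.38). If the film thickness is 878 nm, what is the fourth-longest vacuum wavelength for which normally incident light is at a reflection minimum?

At the upper boundary (n = 1.0 to n = 1.38) the reflected ray undergoes a half-wave phase shift.
At the lower boundary (n = 1.38 to n = 1.55) the reflected ray undergoes a half-wave phase shift.
The two reflections carry the same phase change, so no net offset.
With no net inversion, destructive interference in reflection requires 2 n t = (m + ½) λ.
λ = 2 n t / (m + ½). The fourth-longest wavelength is m = 3: λ = 2 × 1.38 × 878 / 3.50 = 692 nm.

692 nm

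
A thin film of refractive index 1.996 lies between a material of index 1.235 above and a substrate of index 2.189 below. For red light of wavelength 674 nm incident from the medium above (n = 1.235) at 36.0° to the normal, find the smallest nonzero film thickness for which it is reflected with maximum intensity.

181 nm

At the upper boundary (n = 1.235 to n = 1.996) the reflected ray undergoes a half-wave phase shift.
Ray reflecting at the bottom interface goes from n = 1.996 toward n = 2.189: a half-wave phase shift.
Net: no relative phase inversion (both shifts match).
For maximum reflection here: 2 n t cos θ_r = m λ.
Snell's law: 1.235 sin 36.0° = 1.996 sin θ_r → sin θ_r = 0.364, cos θ_r = 0.932.
Minimum nonzero at m = 1: t = λ / (2 n cos θ_r) = 674 / (2 × 1.996 × 0.932) = 181 nm.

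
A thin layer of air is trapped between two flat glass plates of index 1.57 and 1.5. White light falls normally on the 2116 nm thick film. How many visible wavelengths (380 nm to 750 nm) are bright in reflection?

Top surface (1.57 → 1.0): reflection off a lower-index medium gives no phase shift.
At the lower boundary (n = 1.0 to n = 1.5) the reflected ray undergoes a half-wave phase shift.
The two reflections differ by half a wavelength.
So the condition for constructive reflection is 2 n t = (m + ½) λ.
λ = 2 n t / (m + ½) = 4232 / (m + ½) nm.
m=5: 769 nm (IR); m=6: 651 nm (visible); m=7: 564 nm (visible); m=8: 498 nm (visible); m=9: 445 nm (visible); m=10: 403 nm (visible); m=11: 368 nm (UV).

5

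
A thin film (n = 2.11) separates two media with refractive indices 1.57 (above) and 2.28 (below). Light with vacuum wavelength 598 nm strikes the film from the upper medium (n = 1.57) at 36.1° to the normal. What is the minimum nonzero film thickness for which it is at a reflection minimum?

Ray reflecting at the top interface goes from n = 1.57 toward n = 2.11: a half-wave phase shift.
At the lower boundary (n = 2.11 to n = 2.28) the reflected ray undergoes a half-wave phase shift.
Net: no relative phase inversion (both shifts match).
So the condition for destructive reflection is 2 n t cos θ_r = (m + ½) λ.
Snell's law: 1.57 sin 36.1° = 2.11 sin θ_r → sin θ_r = 0.438, cos θ_r = 0.899.
Minimum at m = 0: t = λ / (4 n cos θ_r) = 598 / (4 × 2.11 × 0.899) = 78.8 nm.

78.8 nm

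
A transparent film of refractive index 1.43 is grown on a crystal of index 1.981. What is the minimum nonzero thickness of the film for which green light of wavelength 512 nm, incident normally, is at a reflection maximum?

179 nm

Top surface (1.0 → 1.43): reflection off a higher-index medium gives a half-wave phase shift.
Ray reflecting at the bottom interface goes from n = 1.43 toward n = 1.981: a half-wave phase shift.
Net: no relative phase inversion (both shifts match).
With no net inversion, constructive interference in reflection requires 2 n t = m λ.
Minimum nonzero at m = 1: t = λ / (2 n) = 512 / (2 × 1.43) = 179 nm.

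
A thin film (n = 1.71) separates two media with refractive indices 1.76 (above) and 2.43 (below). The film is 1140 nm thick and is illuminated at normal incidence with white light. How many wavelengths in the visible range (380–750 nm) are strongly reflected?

Ray reflecting at the top interface goes from n = 1.76 toward n = 1.71: no phase shift.
Bottom surface (1.71 → 2.43): reflection off a higher-index medium gives a half-wave phase shift.
Net: one phase inversion between the two reflected rays.
With one net inversion, constructive interference in reflection requires 2 n t = (m + ½) λ.
λ = 2 n t / (m + ½) = 3899 / (m + ½) nm.
m=4: 866 nm (IR); m=5: 709 nm (visible); m=6: 600 nm (visible); m=7: 520 nm (visible); m=8: 459 nm (visible); m=9: 410 nm (visible); m=10: 371 nm (UV).

5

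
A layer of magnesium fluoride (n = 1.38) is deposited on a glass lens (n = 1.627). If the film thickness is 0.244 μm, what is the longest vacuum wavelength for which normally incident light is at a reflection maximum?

At the upper boundary (n = 1.0 to n = 1.38) the reflected ray undergoes a half-wave phase shift.
Bottom surface (1.38 → 1.627): reflection off a higher-index medium gives a half-wave phase shift.
Net: no relative phase inversion (both shifts match).
For maximum reflection here: 2 n t = m λ.
λ = 2 n t / m. The longest wavelength is m = 1: λ = 2 × 1.38 × 244 / 1.00 = 673 nm.

673 nm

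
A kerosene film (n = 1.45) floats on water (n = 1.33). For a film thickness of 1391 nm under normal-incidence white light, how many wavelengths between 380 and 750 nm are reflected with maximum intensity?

At the upper boundary (n = 1.0 to n = 1.45) the reflected ray undergoes a half-wave phase shift.
At the lower boundary (n = 1.45 to n = 1.33) the reflected ray undergoes no phase shift.
Net: one phase inversion between the two reflected rays.
So the condition for constructive reflection is 2 n t = (m + ½) λ.
λ = 2 n t / (m + ½) = 4034 / (m + ½) nm.
m=4: 896 nm (IR); m=5: 733 nm (visible); m=6: 621 nm (visible); m=7: 538 nm (visible); m=8: 475 nm (visible); m=9: 425 nm (visible); m=10: 384 nm (visible); m=11: 351 nm (UV).

6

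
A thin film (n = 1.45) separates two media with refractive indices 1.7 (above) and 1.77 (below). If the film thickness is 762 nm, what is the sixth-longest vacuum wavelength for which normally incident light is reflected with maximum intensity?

At the upper boundary (n = 1.7 to n = 1.45) the reflected ray undergoes no phase shift.
Ray reflecting at the bottom interface goes from n = 1.45 toward n = 1.77: a half-wave phase shift.
Net: one phase inversion between the two reflected rays.
So the condition for constructive reflection is 2 n t = (m + ½) λ.
λ = 2 n t / (m + ½). The sixth-longest wavelength is m = 5: λ = 2 × 1.45 × 762 / 5.50 = 402 nm.

402 nm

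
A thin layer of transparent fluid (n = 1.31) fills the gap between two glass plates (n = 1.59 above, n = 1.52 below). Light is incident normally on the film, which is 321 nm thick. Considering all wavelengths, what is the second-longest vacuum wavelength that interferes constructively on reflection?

Ray reflecting at the top interface goes from n = 1.59 toward n = 1.31: no phase shift.
At the lower boundary (n = 1.31 to n = 1.52) the reflected ray undergoes a half-wave phase shift.
Exactly one π shift → a net half-wave offset.
For maximum reflection here: 2 n t = (m + ½) λ.
λ = 2 n t / (m + ½). The second-longest wavelength is m = 1: λ = 2 × 1.31 × 321 / 1.50 = 561 nm.

561 nm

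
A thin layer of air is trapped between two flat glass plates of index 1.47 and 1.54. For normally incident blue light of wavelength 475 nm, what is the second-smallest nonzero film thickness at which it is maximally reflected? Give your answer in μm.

Top surface (1.47 → 1.0): reflection off a lower-index medium gives no phase shift.
At the lower boundary (n = 1.0 to n = 1.54) the reflected ray undergoes a half-wave phase shift.
Exactly one π shift → a net half-wave offset.
So the condition for constructive reflection is 2 n t = (m + ½) λ.
The second-smallest nonzero thickness corresponds to m = 1: t = (m + ½) λ / (2 n) = 1.50 × 475 / (2 × 1.0) = 356 nm.

0.356 μm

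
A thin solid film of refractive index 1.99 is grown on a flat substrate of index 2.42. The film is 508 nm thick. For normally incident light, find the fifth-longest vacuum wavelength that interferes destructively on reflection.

Ray reflecting at the top interface goes from n = 1.0 toward n = 1.99: a half-wave phase shift.
Ray reflecting at the bottom interface goes from n = 1.99 toward n = 2.42: a half-wave phase shift.
Zero or two π shifts → no net half-wave offset.
For minimum reflection here: 2 n t = (m + ½) λ.
λ = 2 n t / (m + ½). The fifth-longest wavelength is m = 4: λ = 2 × 1.99 × 508 / 4.50 = 449 nm.

449 nm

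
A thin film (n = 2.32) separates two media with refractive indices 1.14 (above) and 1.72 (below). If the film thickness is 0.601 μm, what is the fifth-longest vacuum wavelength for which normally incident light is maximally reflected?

620 nm

Ray reflecting at the top interface goes from n = 1.14 toward n = 2.32: a half-wave phase shift.
Bottom surface (2.32 → 1.72): reflection off a lower-index medium gives no phase shift.
Exactly one π shift → a net half-wave offset.
So the condition for constructive reflection is 2 n t = (m + ½) λ.
λ = 2 n t / (m + ½). The fifth-longest wavelength is m = 4: λ = 2 × 2.32 × 601 / 4.50 = 620 nm.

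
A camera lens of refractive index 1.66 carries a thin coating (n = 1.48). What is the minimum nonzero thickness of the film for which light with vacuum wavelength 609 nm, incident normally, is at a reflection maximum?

Ray reflecting at the top interface goes from n = 1.0 toward n = 1.48: a half-wave phase shift.
Ray reflecting at the bottom interface goes from n = 1.48 toward n = 1.66: a half-wave phase shift.
The two reflections carry the same phase change, so no net offset.
With no net inversion, constructive interference in reflection requires 2 n t = m λ.
Minimum nonzero at m = 1: t = λ / (2 n) = 609 / (2 × 1.48) = 206 nm.

206 nm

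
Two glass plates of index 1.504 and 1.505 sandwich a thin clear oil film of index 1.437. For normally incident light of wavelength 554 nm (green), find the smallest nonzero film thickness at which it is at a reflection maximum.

Ray reflecting at the top interface goes from n = 1.504 toward n = 1.437: no phase shift.
At the lower boundary (n = 1.437 to n = 1.505) the reflected ray undergoes a half-wave phase shift.
The two reflections differ by half a wavelength.
With one net inversion, constructive interference in reflection requires 2 n t = (m + ½) λ.
Minimum at m = 0: t = λ / (4 n) = 554 / (4 × 1.437) = 96.4 nm.

96.4 nm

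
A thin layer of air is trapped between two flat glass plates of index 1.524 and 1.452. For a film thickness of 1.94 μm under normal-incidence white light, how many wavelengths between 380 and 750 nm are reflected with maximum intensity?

Top surface (1.524 → 1.0): reflection off a lower-index medium gives no phase shift.
Ray reflecting at the bottom interface goes from n = 1.0 toward n = 1.452: a half-wave phase shift.
Net: one phase inversion between the two reflected rays.
With one net inversion, constructive interference in reflection requires 2 n t = (m + ½) λ.
λ = 2 n t / (m + ½) = 3880 / (m + ½) nm.
m=4: 862 nm (IR); m=5: 705 nm (visible); m=6: 597 nm (visible); m=7: 517 nm (visible); m=8: 456 nm (visible); m=9: 408 nm (visible); m=10: 370 nm (UV).

5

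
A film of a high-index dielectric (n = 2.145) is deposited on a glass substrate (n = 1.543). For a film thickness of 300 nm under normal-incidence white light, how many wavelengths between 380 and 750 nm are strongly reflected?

1

At the upper boundary (n = 1.0 to n = 2.145) the reflected ray undergoes a half-wave phase shift.
Ray reflecting at the bottom interface goes from n = 2.145 toward n = 1.543: no phase shift.
Exactly one π shift → a net half-wave offset.
So the condition for constructive reflection is 2 n t = (m + ½) λ.
λ = 2 n t / (m + ½) = 1287 / (m + ½) nm.
m=1: 858 nm (IR); m=2: 515 nm (visible); m=3: 368 nm (UV).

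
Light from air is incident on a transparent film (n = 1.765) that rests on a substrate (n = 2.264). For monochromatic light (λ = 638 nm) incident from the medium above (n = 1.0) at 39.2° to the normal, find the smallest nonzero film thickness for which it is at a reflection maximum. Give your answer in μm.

Ray reflecting at the top interface goes from n = 1.0 toward n = 1.765: a half-wave phase shift.
At the lower boundary (n = 1.765 to n = 2.264) the reflected ray undergoes a half-wave phase shift.
Net: no relative phase inversion (both shifts match).
With no net inversion, constructive interference in reflection requires 2 n t cos θ_r = m λ.
Snell's law: 1.0 sin 39.2° = 1.765 sin θ_r → sin θ_r = 0.358, cos θ_r = 0.934.
Minimum nonzero at m = 1: t = λ / (2 n cos θ_r) = 638 / (2 × 1.765 × 0.934) = 194 nm.

0.194 μm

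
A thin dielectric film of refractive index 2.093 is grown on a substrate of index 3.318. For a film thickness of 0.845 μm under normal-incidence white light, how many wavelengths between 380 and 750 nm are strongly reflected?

Ray reflecting at the top interface goes from n = 1.0 toward n = 2.093: a half-wave phase shift.
Ray reflecting at the bottom interface goes from n = 2.093 toward n = 3.318: a half-wave phase shift.
Zero or two π shifts → no net half-wave offset.
For bright reflection here: 2 n t = m λ.
λ = 2 n t / m = 3537 / m nm.
m=4: 884 nm (IR); m=5: 707 nm (visible); m=6: 590 nm (visible); m=7: 505 nm (visible); m=8: 442 nm (visible); m=9: 393 nm (visible); m=10: 354 nm (UV).

5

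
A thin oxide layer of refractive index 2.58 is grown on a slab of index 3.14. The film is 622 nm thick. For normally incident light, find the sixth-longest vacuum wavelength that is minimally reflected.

At the upper boundary (n = 1.0 to n = 2.58) the reflected ray undergoes a half-wave phase shift.
Bottom surface (2.58 → 3.14): reflection off a higher-index medium gives a half-wave phase shift.
The two reflections carry the same phase change, so no net offset.
For minimum reflection here: 2 n t = (m + ½) λ.
λ = 2 n t / (m + ½). The sixth-longest wavelength is m = 5: λ = 2 × 2.58 × 622 / 5.50 = 584 nm.

584 nm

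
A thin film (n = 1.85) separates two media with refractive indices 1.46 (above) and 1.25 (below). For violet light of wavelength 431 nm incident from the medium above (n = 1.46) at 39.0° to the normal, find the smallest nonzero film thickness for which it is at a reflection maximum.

Top surface (1.46 → 1.85): reflection off a higher-index medium gives a half-wave phase shift.
At the lower boundary (n = 1.85 to n = 1.25) the reflected ray undergoes no phase shift.
The two reflections differ by half a wavelength.
With one net inversion, constructive interference in reflection requires 2 n t cos θ_r = (m + ½) λ.
Snell's law: 1.46 sin 39.0° = 1.85 sin θ_r → sin θ_r = 0.497, cos θ_r = 0.868.
Minimum at m = 0: t = λ / (4 n cos θ_r) = 431 / (4 × 1.85 × 0.868) = 67.1 nm.

67.1 nm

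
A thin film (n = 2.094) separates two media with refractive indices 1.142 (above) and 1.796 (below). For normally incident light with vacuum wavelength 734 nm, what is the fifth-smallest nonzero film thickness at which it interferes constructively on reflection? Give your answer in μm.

At the upper boundary (n = 1.142 to n = 2.094) the reflected ray undergoes a half-wave phase shift.
Bottom surface (2.094 → 1.796): reflection off a lower-index medium gives no phase shift.
Exactly one π shift → a net half-wave offset.
For strong reflection here: 2 n t = (m + ½) λ.
The fifth-smallest nonzero thickness corresponds to m = 4: t = (m + ½) λ / (2 n) = 4.50 × 734 / (2 × 2.094) = 789 nm.

0.789 μm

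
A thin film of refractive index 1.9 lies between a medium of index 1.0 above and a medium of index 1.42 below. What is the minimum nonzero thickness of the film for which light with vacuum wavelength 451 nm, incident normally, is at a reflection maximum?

59.3 nm

Top surface (1.0 → 1.9): reflection off a higher-index medium gives a half-wave phase shift.
At the lower boundary (n = 1.9 to n = 1.42) the reflected ray undergoes no phase shift.
Exactly one π shift → a net half-wave offset.
So the condition for constructive reflection is 2 n t = (m + ½) λ.
Minimum at m = 0: t = λ / (4 n) = 451 / (4 × 1.9) = 59.3 nm.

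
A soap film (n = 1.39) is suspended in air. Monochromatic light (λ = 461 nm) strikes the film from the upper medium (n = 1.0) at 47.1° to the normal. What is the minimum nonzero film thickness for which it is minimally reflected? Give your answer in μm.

Top surface (1.0 → 1.39): reflection off a higher-index medium gives a half-wave phase shift.
At the lower boundary (n = 1.39 to n = 1.0) the reflected ray undergoes no phase shift.
Net: one phase inversion between the two reflected rays.
For dark reflection here: 2 n t cos θ_r = m λ.
Snell's law: 1.0 sin 47.1° = 1.39 sin θ_r → sin θ_r = 0.527, cos θ_r = 0.850.
Minimum nonzero at m = 1: t = λ / (2 n cos θ_r) = 461 / (2 × 1.39 × 0.850) = 195 nm.

0.195 μm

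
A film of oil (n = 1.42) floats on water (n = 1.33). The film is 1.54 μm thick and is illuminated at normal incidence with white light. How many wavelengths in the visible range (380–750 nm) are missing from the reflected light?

6

At the upper boundary (n = 1.0 to n = 1.42) the reflected ray undergoes a half-wave phase shift.
Bottom surface (1.42 → 1.33): reflection off a lower-index medium gives no phase shift.
The two reflections differ by half a wavelength.
With one net inversion, destructive interference in reflection requires 2 n t = m λ.
λ = 2 n t / m = 4374 / m nm.
m=5: 875 nm (IR); m=6: 729 nm (visible); m=7: 625 nm (visible); m=8: 547 nm (visible); m=9: 486 nm (visible); m=10: 437 nm (visible); m=11: 398 nm (visible); m=12: 364 nm (UV).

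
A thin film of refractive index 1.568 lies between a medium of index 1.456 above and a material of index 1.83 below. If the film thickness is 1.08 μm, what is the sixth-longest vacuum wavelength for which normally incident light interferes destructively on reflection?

616 nm

Ray reflecting at the top interface goes from n = 1.456 toward n = 1.568: a half-wave phase shift.
Bottom surface (1.568 → 1.83): reflection off a higher-index medium gives a half-wave phase shift.
Net: no relative phase inversion (both shifts match).
So the condition for destructive reflection is 2 n t = (m + ½) λ.
λ = 2 n t / (m + ½). The sixth-longest wavelength is m = 5: λ = 2 × 1.568 × 1080 / 5.50 = 616 nm.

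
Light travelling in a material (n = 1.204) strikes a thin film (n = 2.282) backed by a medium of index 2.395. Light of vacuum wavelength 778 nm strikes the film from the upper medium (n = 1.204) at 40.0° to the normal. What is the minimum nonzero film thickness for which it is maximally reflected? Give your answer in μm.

0.181 μm

Ray reflecting at the top interface goes from n = 1.204 toward n = 2.282: a half-wave phase shift.
Bottom surface (2.282 → 2.395): reflection off a higher-index medium gives a half-wave phase shift.
The two reflections carry the same phase change, so no net offset.
So the condition for constructive reflection is 2 n t cos θ_r = m λ.
Snell's law: 1.204 sin 40.0° = 2.282 sin θ_r → sin θ_r = 0.339, cos θ_r = 0.941.
Minimum nonzero at m = 1: t = λ / (2 n cos θ_r) = 778 / (2 × 2.282 × 0.941) = 181 nm.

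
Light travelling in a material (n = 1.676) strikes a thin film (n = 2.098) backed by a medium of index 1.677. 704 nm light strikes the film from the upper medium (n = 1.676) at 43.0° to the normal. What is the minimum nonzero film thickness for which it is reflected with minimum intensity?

200 nm

Top surface (1.676 → 2.098): reflection off a higher-index medium gives a half-wave phase shift.
Ray reflecting at the bottom interface goes from n = 2.098 toward n = 1.677: no phase shift.
Exactly one π shift → a net half-wave offset.
For minimum reflection here: 2 n t cos θ_r = m λ.
Snell's law: 1.676 sin 43.0° = 2.098 sin θ_r → sin θ_r = 0.545, cos θ_r = 0.839.
Minimum nonzero at m = 1: t = λ / (2 n cos θ_r) = 704 / (2 × 2.098 × 0.839) = 200 nm.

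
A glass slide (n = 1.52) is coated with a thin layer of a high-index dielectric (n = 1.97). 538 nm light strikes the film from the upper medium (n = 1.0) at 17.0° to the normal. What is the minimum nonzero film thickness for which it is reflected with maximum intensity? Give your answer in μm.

Ray reflecting at the top interface goes from n = 1.0 toward n = 1.97: a half-wave phase shift.
Bottom surface (1.97 → 1.52): reflection off a lower-index medium gives no phase shift.
Exactly one π shift → a net half-wave offset.
For bright reflection here: 2 n t cos θ_r = (m + ½) λ.
Snell's law: 1.0 sin 17.0° = 1.97 sin θ_r → sin θ_r = 0.148, cos θ_r = 0.989.
Minimum at m = 0: t = λ / (4 n cos θ_r) = 538 / (4 × 1.97 × 0.989) = 69.0 nm.

0.0690 μm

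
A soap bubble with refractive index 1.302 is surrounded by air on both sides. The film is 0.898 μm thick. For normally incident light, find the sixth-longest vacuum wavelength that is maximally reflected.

Ray reflecting at the top interface goes from n = 1.0 toward n = 1.302: a half-wave phase shift.
Bottom surface (1.302 → 1.0): reflection off a lower-index medium gives no phase shift.
Exactly one π shift → a net half-wave offset.
For strong reflection here: 2 n t = (m + ½) λ.
λ = 2 n t / (m + ½). The sixth-longest wavelength is m = 5: λ = 2 × 1.302 × 898 / 5.50 = 425 nm.

425 nm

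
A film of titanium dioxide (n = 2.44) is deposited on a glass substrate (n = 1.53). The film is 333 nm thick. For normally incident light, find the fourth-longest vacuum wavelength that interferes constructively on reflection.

464 nm

Top surface (1.0 → 2.44): reflection off a higher-index medium gives a half-wave phase shift.
Ray reflecting at the bottom interface goes from n = 2.44 toward n = 1.53: no phase shift.
Exactly one π shift → a net half-wave offset.
So the condition for constructive reflection is 2 n t = (m + ½) λ.
λ = 2 n t / (m + ½). The fourth-longest wavelength is m = 3: λ = 2 × 2.44 × 333 / 3.50 = 464 nm.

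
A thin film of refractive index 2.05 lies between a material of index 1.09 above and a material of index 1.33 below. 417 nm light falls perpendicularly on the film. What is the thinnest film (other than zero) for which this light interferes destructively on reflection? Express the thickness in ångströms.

Ray reflecting at the top interface goes from n = 1.09 toward n = 2.05: a half-wave phase shift.
At the lower boundary (n = 2.05 to n = 1.33) the reflected ray undergoes no phase shift.
The two reflections differ by half a wavelength.
With one net inversion, destructive interference in reflection requires 2 n t = m λ.
Minimum nonzero at m = 1: t = λ / (2 n) = 417 / (2 × 2.05) = 102 nm.

1017 Å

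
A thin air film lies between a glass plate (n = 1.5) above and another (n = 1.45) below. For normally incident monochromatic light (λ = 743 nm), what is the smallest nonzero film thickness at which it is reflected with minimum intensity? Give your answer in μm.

Top surface (1.5 → 1.0): reflection off a lower-index medium gives no phase shift.
Ray reflecting at the bottom interface goes from n = 1.0 toward n = 1.45: a half-wave phase shift.
Exactly one π shift → a net half-wave offset.
For minimum reflection here: 2 n t = m λ.
The smallest nonzero thickness corresponds to m = 1: t = m λ / (2 n) = 1.00 × 743 / (2 × 1.0) = 372 nm.

0.372 μm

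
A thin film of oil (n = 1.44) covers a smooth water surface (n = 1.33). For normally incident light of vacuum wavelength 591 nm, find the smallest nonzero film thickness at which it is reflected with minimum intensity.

Top surface (1.0 → 1.44): reflection off a higher-index medium gives a half-wave phase shift.
Ray reflecting at the bottom interface goes from n = 1.44 toward n = 1.33: no phase shift.
The two reflections differ by half a wavelength.
So the condition for destructive reflection is 2 n t = m λ.
Minimum nonzero at m = 1: t = λ / (2 n) = 591 / (2 × 1.44) = 205 nm.

205 nm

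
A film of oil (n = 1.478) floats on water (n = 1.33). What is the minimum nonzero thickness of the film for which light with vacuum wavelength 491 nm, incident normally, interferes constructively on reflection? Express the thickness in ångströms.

Ray reflecting at the top interface goes from n = 1.0 toward n = 1.478: a half-wave phase shift.
Bottom surface (1.478 → 1.33): reflection off a lower-index medium gives no phase shift.
Exactly one π shift → a net half-wave offset.
So the condition for constructive reflection is 2 n t = (m + ½) λ.
Minimum at m = 0: t = λ / (4 n) = 491 / (4 × 1.478) = 83.1 nm.

831 Å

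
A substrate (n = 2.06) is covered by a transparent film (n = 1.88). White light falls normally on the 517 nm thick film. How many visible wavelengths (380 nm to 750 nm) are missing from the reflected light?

2

Top surface (1.0 → 1.88): reflection off a higher-index medium gives a half-wave phase shift.
Ray reflecting at the bottom interface goes from n = 1.88 toward n = 2.06: a half-wave phase shift.
Zero or two π shifts → no net half-wave offset.
With no net inversion, destructive interference in reflection requires 2 n t = (m + ½) λ.
λ = 2 n t / (m + ½) = 1944 / (m + ½) nm.
m=2: 778 nm (IR); m=3: 555 nm (visible); m=4: 432 nm (visible); m=5: 353 nm (UV).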